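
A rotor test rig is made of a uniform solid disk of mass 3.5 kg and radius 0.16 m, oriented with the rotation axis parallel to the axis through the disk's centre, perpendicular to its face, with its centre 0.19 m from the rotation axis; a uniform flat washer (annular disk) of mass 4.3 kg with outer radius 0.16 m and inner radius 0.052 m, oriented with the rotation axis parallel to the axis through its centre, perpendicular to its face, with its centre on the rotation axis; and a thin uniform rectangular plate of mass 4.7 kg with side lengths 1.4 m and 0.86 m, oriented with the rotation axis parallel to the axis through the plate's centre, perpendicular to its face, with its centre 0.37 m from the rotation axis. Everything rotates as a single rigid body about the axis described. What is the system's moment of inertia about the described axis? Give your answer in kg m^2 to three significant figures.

1.93

Solid disk: I_cm = (1/2)MR² = (1/2)(3.5)(0.16)² = 0.0448 kg m^2; centre at d = 0.19 m, so I = I_cm + Md² gives I = 0.0448 + (3.5)(0.19)² = 0.17115 kg m^2.
Annular disk: I_cm = (1/2)M(R²+r²) = (1/2)(4.3)[(0.16)² + (0.052)²] = 0.060854 kg m^2; axis through the centre, so I = 0.060854 kg m^2.
Rectangular plate: I_cm = (1/12)M(a²+b²) = (1/12)(4.7)[(1.4)² + (0.86)²] = 1.0573 kg m^2; centre at d = 0.37 m, so I = I_cm + Md² gives I = 1.0573 + (4.7)(0.37)² = 1.7008 kg m^2.
Total I = 0.17115 + 0.060854 + 1.7008 = 1.9328 kg m^2.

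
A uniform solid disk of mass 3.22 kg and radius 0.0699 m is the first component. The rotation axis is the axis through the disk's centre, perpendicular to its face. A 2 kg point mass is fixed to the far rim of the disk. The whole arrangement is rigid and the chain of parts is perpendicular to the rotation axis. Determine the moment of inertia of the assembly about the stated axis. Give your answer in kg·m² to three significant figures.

0.0176

Solid disk: I_cm = (1/2)MR² = (1/2)(3.22)(0.0699)² = 0.0078665 kg·m²; axis through the centre, so I = 0.0078665 kg·m².
Point mass: I_cm = 0; centre at d = 0.0699 m, so I = I_cm + Md² gives I = 0 + (2)(0.0699)² = 0.009772 kg·m².
Total I = 0.0078665 + 0.009772 = 0.017638 kg·m².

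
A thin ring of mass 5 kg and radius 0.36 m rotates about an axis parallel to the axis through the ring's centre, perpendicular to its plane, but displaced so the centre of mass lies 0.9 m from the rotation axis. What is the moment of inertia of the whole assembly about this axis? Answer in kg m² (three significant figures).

I_cm = MR² = (5)(0.36)² = 0.648 kg m²; centre at d = 0.9 m, so I = I_cm + Md² gives I = 0.648 + (5)(0.9)² = 4.698 kg m².

4.70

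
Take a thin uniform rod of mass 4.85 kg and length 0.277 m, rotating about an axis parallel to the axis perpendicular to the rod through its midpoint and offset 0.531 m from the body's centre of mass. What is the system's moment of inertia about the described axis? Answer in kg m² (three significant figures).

1.40

I_cm = (1/12)ML² = (1/12)(4.85)(0.277)² = 0.031011 kg m²; centre at d = 0.531 m, so the parallel axis theorem gives I = 0.031011 + (4.85)(0.531)² = 1.3985 kg m².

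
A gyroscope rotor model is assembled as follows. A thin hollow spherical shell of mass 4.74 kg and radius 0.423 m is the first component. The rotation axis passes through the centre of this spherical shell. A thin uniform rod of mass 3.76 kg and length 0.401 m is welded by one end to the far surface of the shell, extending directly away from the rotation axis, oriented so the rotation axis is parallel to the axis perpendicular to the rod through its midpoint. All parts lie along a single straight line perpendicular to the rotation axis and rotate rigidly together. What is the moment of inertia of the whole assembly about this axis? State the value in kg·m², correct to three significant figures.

2.08

Spherical shell: I_cm = (2/3)MR² = (2/3)(4.74)(0.423)² = 0.56542 kg·m²; axis through the centre, so I = 0.56542 kg·m².
Thin rod: I_cm = (1/12)ML² = (1/12)(3.76)(0.401)² = 0.050384 kg·m²; centre at d = 0.423 + 0.2005 = 0.6235 m, so I = I_cm + Md² gives I = 0.050384 + (3.76)(0.6235)² = 1.5121 kg·m².
Total I = 0.56542 + 1.5121 = 2.0775 kg·m².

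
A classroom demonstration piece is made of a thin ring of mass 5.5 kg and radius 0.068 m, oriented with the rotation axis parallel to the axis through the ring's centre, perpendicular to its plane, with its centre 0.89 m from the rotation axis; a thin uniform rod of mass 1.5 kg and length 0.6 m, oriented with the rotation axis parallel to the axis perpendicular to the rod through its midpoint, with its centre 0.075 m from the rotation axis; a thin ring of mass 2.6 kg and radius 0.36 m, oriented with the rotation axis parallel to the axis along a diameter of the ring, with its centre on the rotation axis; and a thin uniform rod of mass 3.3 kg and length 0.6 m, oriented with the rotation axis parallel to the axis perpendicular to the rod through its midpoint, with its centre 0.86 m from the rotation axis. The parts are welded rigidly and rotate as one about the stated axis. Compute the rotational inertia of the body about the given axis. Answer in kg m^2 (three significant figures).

Thin ring: I_cm = MR² = (5.5)(0.068)² = 0.025432 kg m^2; centre at d = 0.89 m, so I = I_cm + Md² gives I = 0.025432 + (5.5)(0.89)² = 4.382 kg m^2.
Thin rod: I_cm = (1/12)ML² = (1/12)(1.5)(0.6)² = 0.045 kg m^2; centre at d = 0.075 m, so I = I_cm + Md² gives I = 0.045 + (1.5)(0.075)² = 0.053437 kg m^2.
Thin ring: I_cm = (1/2)MR² = (1/2)(2.6)(0.36)² = 0.16848 kg m^2; axis through the centre, so I = 0.16848 kg m^2.
Thin rod: I_cm = (1/12)ML² = (1/12)(3.3)(0.6)² = 0.099 kg m^2; centre at d = 0.86 m, so I = I_cm + Md² gives I = 0.099 + (3.3)(0.86)² = 2.5397 kg m^2.
Total I = 4.382 + 0.053437 + 0.16848 + 2.5397 = 7.1436 kg m^2.

7.14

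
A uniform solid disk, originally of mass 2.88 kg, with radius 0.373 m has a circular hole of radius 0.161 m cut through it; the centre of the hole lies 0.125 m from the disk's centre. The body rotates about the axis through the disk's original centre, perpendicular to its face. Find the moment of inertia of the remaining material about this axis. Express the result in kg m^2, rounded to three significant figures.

Unpierced body about its centre: I₀ = (1/2)MR² = (1/2)(2.88)(0.373)² = 0.20035 kg m^2.
The removed disk has mass m = M·(r/R)² = (2.88)(0.161/0.373)² = 0.53657 kg (same uniform areal density).
Its moment of inertia about the rotation axis (parallel-axis theorem): I_hole = (1/2)mr² + md² = (1/2)(0.53657)(0.161)² + (0.53657)(0.125)² = 0.015338 kg m^2.
Treating the hole as negative mass, I = I₀ − I_hole = 0.20035 − 0.015338 = 0.18501 kg m^2.

0.185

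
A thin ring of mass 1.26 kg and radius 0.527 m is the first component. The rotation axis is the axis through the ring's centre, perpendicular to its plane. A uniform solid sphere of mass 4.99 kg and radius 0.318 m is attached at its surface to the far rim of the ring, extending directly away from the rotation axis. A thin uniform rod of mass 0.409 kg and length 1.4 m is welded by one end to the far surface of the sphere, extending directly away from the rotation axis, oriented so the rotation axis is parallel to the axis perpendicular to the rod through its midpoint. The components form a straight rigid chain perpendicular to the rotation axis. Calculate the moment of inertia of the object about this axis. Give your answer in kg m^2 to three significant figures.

5.60

Thin ring: I_cm = MR² = (1.26)(0.527)² = 0.34994 kg m^2; axis through the centre, so I = 0.34994 kg m^2.
Solid sphere: I_cm = (2/5)MR² = (2/5)(4.99)(0.318)² = 0.20184 kg m^2; centre at d = 0.527 + 0.318 = 0.845 m, so the parallel axis theorem gives I = 0.20184 + (4.99)(0.845)² = 3.7648 kg m^2.
Thin rod: I_cm = (1/12)ML² = (1/12)(0.409)(1.4)² = 0.066803 kg m^2; centre at d = 0.527 + 0.318 + 0.318 + 0.7 = 1.863 m, so the parallel axis theorem gives I = 0.066803 + (0.409)(1.863)² = 1.4863 kg m^2.
Total I = 0.34994 + 3.7648 + 1.4863 = 5.6011 kg m^2.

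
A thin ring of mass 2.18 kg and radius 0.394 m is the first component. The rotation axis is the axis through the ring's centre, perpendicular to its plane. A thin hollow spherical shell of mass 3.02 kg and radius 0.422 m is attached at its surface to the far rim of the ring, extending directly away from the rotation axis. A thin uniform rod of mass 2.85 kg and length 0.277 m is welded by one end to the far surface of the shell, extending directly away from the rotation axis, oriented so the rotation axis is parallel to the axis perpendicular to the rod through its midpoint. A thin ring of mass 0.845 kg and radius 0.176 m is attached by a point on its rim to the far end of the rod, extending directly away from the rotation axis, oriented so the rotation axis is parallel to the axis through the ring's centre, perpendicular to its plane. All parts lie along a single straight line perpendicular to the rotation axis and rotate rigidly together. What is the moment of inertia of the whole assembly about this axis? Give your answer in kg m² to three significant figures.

10.6

Thin ring: I_cm = MR² = (2.18)(0.394)² = 0.33841 kg m²; axis through the centre, so I = 0.33841 kg m².
Spherical shell: I_cm = (2/3)MR² = (2/3)(3.02)(0.422)² = 0.35854 kg m²; centre at d = 0.394 + 0.422 = 0.816 m, so I = I_cm + Md² gives I = 0.35854 + (3.02)(0.816)² = 2.3694 kg m².
Thin rod: I_cm = (1/12)ML² = (1/12)(2.85)(0.277)² = 0.018223 kg m²; centre at d = 0.394 + 0.422 + 0.422 + 0.1385 = 1.3765 m, so I = I_cm + Md² gives I = 0.018223 + (2.85)(1.3765)² = 5.4183 kg m².
Thin ring: I_cm = MR² = (0.845)(0.176)² = 0.026175 kg m²; centre at d = 0.394 + 0.422 + 0.422 + 0.1385 + 0.1385 + 0.176 = 1.691 m, so I = I_cm + Md² gives I = 0.026175 + (0.845)(1.691)² = 2.4424 kg m².
Total I = 0.33841 + 2.3694 + 5.4183 + 2.4424 = 10.569 kg m².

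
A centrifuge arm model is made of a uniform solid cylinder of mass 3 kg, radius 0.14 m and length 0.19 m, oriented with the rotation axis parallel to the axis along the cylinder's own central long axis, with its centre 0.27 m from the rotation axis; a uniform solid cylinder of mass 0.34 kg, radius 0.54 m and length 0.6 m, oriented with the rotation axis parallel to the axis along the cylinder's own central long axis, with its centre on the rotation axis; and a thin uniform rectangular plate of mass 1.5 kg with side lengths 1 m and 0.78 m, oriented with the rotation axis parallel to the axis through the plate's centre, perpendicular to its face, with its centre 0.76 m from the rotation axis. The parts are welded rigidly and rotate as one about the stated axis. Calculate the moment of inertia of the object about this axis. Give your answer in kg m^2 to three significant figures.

1.37

Solid cylinder: I_cm = (1/2)MR² = (1/2)(3)(0.14)² = 0.0294 kg m^2; centre at d = 0.27 m, so I = I_cm + Md² gives I = 0.0294 + (3)(0.27)² = 0.2481 kg m^2.
Solid cylinder: I_cm = (1/2)MR² = (1/2)(0.34)(0.54)² = 0.049572 kg m^2; axis through the centre, so I = 0.049572 kg m^2.
Rectangular plate: I_cm = (1/12)M(a²+b²) = (1/12)(1.5)[(1)² + (0.78)²] = 0.20105 kg m^2; centre at d = 0.76 m, so I = I_cm + Md² gives I = 0.20105 + (1.5)(0.76)² = 1.0675 kg m^2.
Total I = 0.2481 + 0.049572 + 1.0675 = 1.3651 kg m^2.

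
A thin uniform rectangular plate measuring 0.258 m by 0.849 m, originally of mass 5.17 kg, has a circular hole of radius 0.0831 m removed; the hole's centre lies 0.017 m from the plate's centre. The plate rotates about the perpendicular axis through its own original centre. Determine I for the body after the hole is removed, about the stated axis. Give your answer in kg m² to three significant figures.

0.337

Unpierced body about its centre: I₀ = (1/12)M(a²+b²) = (1/12)(5.17)[(0.258)² + (0.849)²] = 0.33922 kg m².
The removed disk has mass m = M·πr²/(ab) = (5.17)·π(0.0831)²/(0.258·0.849) = 0.51205 kg (same uniform areal density).
Its moment of inertia about the rotation axis (parallel-axis theorem): I_hole = (1/2)mr² + md² = (1/2)(0.51205)(0.0831)² + (0.51205)(0.017)² = 0.001916 kg m².
Treating the hole as negative mass, I = I₀ − I_hole = 0.33922 − 0.001916 = 0.33731 kg m².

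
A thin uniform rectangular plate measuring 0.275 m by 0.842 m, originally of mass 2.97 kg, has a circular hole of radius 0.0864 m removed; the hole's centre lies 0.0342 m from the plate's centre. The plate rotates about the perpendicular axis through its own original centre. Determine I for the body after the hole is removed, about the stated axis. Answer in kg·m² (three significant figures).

Unpierced body about its centre: I₀ = (1/12)M(a²+b²) = (1/12)(2.97)[(0.275)² + (0.842)²] = 0.19419 kg·m².
The removed disk has mass m = M·πr²/(ab) = (2.97)·π(0.0864)²/(0.275·0.842) = 0.30081 kg (same uniform areal density).
Its moment of inertia about the rotation axis (parallel-axis theorem): I_hole = (1/2)mr² + md² = (1/2)(0.30081)(0.0864)² + (0.30081)(0.0342)² = 0.0014746 kg·m².
Treating the hole as negative mass, I = I₀ − I_hole = 0.19419 − 0.0014746 = 0.19271 kg·m².

0.193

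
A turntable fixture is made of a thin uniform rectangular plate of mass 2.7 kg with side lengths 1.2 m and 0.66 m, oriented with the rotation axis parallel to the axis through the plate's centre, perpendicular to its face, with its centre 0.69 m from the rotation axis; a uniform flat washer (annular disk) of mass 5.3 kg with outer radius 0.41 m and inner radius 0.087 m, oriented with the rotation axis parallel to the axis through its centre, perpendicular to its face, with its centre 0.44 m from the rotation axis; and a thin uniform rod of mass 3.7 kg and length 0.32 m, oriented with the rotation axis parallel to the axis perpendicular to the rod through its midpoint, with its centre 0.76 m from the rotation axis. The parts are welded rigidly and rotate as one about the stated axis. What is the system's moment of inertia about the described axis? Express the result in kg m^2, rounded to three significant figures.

5.37

Rectangular plate: I_cm = (1/12)M(a²+b²) = (1/12)(2.7)[(1.2)² + (0.66)²] = 0.42201 kg m^2; centre at d = 0.69 m, so the parallel axis theorem gives I = 0.42201 + (2.7)(0.69)² = 1.7075 kg m^2.
Annular disk: I_cm = (1/2)M(R²+r²) = (1/2)(5.3)[(0.41)² + (0.087)²] = 0.46552 kg m^2; centre at d = 0.44 m, so the parallel axis theorem gives I = 0.46552 + (5.3)(0.44)² = 1.4916 kg m^2.
Thin rod: I_cm = (1/12)ML² = (1/12)(3.7)(0.32)² = 0.031573 kg m^2; centre at d = 0.76 m, so the parallel axis theorem gives I = 0.031573 + (3.7)(0.76)² = 2.1687 kg m^2.
Total I = 1.7075 + 1.4916 + 2.1687 = 5.3678 kg m^2.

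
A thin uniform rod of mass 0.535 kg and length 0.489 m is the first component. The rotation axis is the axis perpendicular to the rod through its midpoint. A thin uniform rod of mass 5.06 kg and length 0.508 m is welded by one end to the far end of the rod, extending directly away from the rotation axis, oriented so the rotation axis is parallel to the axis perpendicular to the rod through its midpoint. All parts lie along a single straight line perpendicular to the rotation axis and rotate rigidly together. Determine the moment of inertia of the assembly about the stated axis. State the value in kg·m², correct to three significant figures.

1.38

Thin rod: I_cm = (1/12)ML² = (1/12)(0.535)(0.489)² = 0.010661 kg·m²; axis through the centre, so I = 0.010661 kg·m².
Thin rod: I_cm = (1/12)ML² = (1/12)(5.06)(0.508)² = 0.10882 kg·m²; centre at d = 0.2445 + 0.254 = 0.4985 m, so I = I_cm + Md² gives I = 0.10882 + (5.06)(0.4985)² = 1.3662 kg·m².
Total I = 0.010661 + 1.3662 = 1.3769 kg·m².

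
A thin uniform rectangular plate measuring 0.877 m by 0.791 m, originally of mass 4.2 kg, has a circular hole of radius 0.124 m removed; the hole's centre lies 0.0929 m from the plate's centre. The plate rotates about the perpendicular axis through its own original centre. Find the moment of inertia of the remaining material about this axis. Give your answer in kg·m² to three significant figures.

Unpierced body about its centre: I₀ = (1/12)M(a²+b²) = (1/12)(4.2)[(0.877)² + (0.791)²] = 0.48818 kg·m².
The removed disk has mass m = M·πr²/(ab) = (4.2)·π(0.124)²/(0.877·0.791) = 0.29246 kg (same uniform areal density).
Its moment of inertia about the rotation axis (parallel-axis theorem): I_hole = (1/2)mr² + md² = (1/2)(0.29246)(0.124)² + (0.29246)(0.0929)² = 0.0047725 kg·m².
Treating the hole as negative mass, I = I₀ − I_hole = 0.48818 − 0.0047725 = 0.48341 kg·m².

0.483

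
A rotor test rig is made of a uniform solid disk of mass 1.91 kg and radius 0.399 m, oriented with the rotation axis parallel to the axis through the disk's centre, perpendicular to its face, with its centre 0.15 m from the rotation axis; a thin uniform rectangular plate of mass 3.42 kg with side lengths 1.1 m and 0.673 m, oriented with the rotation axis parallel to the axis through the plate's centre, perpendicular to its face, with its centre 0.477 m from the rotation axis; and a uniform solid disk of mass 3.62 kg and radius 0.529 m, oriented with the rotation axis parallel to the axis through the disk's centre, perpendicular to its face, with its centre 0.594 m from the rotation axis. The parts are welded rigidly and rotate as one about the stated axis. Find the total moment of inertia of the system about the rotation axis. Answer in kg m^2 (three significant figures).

Solid disk: I_cm = (1/2)MR² = (1/2)(1.91)(0.399)² = 0.15204 kg m^2; centre at d = 0.15 m, so the parallel axis theorem gives I = 0.15204 + (1.91)(0.15)² = 0.19501 kg m^2.
Rectangular plate: I_cm = (1/12)M(a²+b²) = (1/12)(3.42)[(1.1)² + (0.673)²] = 0.47393 kg m^2; centre at d = 0.477 m, so the parallel axis theorem gives I = 0.47393 + (3.42)(0.477)² = 1.2521 kg m^2.
Solid disk: I_cm = (1/2)MR² = (1/2)(3.62)(0.529)² = 0.50651 kg m^2; centre at d = 0.594 m, so the parallel axis theorem gives I = 0.50651 + (3.62)(0.594)² = 1.7838 kg m^2.
Total I = 0.19501 + 1.2521 + 1.7838 = 3.2309 kg m^2.

3.23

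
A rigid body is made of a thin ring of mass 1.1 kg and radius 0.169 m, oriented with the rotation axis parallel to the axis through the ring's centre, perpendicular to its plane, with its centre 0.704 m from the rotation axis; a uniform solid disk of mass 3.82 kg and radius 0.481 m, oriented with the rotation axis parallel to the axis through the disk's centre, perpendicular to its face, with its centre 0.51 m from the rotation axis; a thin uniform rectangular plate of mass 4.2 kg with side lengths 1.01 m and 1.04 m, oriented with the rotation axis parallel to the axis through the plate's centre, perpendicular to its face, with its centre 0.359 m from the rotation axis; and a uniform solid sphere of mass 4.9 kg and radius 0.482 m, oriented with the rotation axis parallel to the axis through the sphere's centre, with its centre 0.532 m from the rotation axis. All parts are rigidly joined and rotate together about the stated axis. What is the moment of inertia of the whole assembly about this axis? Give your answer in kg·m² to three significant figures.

5.13

Thin ring: I_cm = MR² = (1.1)(0.169)² = 0.031417 kg·m²; centre at d = 0.704 m, so the parallel axis theorem gives I = 0.031417 + (1.1)(0.704)² = 0.57659 kg·m².
Solid disk: I_cm = (1/2)MR² = (1/2)(3.82)(0.481)² = 0.4419 kg·m²; centre at d = 0.51 m, so the parallel axis theorem gives I = 0.4419 + (3.82)(0.51)² = 1.4355 kg·m².
Rectangular plate: I_cm = (1/12)M(a²+b²) = (1/12)(4.2)[(1.01)² + (1.04)²] = 0.73559 kg·m²; centre at d = 0.359 m, so the parallel axis theorem gives I = 0.73559 + (4.2)(0.359)² = 1.2769 kg·m².
Solid sphere: I_cm = (2/5)MR² = (2/5)(4.9)(0.482)² = 0.45536 kg·m²; centre at d = 0.532 m, so the parallel axis theorem gives I = 0.45536 + (4.9)(0.532)² = 1.8422 kg·m².
Total I = 0.57659 + 1.4355 + 1.2769 + 1.8422 = 5.1311 kg·m².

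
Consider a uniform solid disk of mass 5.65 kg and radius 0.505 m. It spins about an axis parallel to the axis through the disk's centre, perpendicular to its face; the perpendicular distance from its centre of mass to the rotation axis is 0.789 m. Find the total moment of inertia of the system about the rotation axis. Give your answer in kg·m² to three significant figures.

I_cm = (1/2)MR² = (1/2)(5.65)(0.505)² = 0.72045 kg·m²; centre at d = 0.789 m, so the parallel axis theorem gives I = 0.72045 + (5.65)(0.789)² = 4.2377 kg·m².

4.24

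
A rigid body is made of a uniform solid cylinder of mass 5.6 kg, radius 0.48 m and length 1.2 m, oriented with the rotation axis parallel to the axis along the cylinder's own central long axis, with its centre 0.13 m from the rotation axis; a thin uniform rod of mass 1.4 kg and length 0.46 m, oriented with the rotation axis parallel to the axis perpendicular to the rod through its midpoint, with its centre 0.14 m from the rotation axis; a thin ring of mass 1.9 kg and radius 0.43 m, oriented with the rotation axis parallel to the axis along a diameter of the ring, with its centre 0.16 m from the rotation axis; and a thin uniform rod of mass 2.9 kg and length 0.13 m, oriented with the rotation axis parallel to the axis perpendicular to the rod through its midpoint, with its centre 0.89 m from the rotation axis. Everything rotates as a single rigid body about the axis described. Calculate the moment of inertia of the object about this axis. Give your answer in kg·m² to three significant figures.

Solid cylinder: I_cm = (1/2)MR² = (1/2)(5.6)(0.48)² = 0.64512 kg·m²; centre at d = 0.13 m, so the parallel axis theorem gives I = 0.64512 + (5.6)(0.13)² = 0.73976 kg·m².
Thin rod: I_cm = (1/12)ML² = (1/12)(1.4)(0.46)² = 0.024687 kg·m²; centre at d = 0.14 m, so the parallel axis theorem gives I = 0.024687 + (1.4)(0.14)² = 0.052127 kg·m².
Thin ring: I_cm = (1/2)MR² = (1/2)(1.9)(0.43)² = 0.17565 kg·m²; centre at d = 0.16 m, so the parallel axis theorem gives I = 0.17565 + (1.9)(0.16)² = 0.22429 kg·m².
Thin rod: I_cm = (1/12)ML² = (1/12)(2.9)(0.13)² = 0.0040842 kg·m²; centre at d = 0.89 m, so the parallel axis theorem gives I = 0.0040842 + (2.9)(0.89)² = 2.3012 kg·m².
Total I = 0.73976 + 0.052127 + 0.22429 + 2.3012 = 3.3174 kg·m².

3.32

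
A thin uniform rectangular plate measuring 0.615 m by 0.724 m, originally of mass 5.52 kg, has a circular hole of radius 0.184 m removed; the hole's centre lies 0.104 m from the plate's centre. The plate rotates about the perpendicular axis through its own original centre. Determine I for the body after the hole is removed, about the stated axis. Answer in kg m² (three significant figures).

0.379

Unpierced body about its centre: I₀ = (1/12)M(a²+b²) = (1/12)(5.52)[(0.615)² + (0.724)²] = 0.4151 kg m².
The removed disk has mass m = M·πr²/(ab) = (5.52)·π(0.184)²/(0.615·0.724) = 1.3186 kg (same uniform areal density).
Its moment of inertia about the rotation axis (parallel-axis theorem): I_hole = (1/2)mr² + md² = (1/2)(1.3186)(0.184)² + (1.3186)(0.104)² = 0.036583 kg m².
Treating the hole as negative mass, I = I₀ − I_hole = 0.4151 − 0.036583 = 0.37852 kg m².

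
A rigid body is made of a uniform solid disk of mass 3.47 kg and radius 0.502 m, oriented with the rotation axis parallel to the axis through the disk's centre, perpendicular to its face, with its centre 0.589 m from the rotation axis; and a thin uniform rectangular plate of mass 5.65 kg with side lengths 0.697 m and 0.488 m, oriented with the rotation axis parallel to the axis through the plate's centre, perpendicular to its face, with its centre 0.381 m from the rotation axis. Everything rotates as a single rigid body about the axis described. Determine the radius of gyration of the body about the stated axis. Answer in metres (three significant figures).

Solid disk: I_cm = (1/2)MR² = (1/2)(3.47)(0.502)² = 0.43723 kg·m²; centre at d = 0.589 m, so I = I_cm + Md² gives I = 0.43723 + (3.47)(0.589)² = 1.641 kg·m².
Rectangular plate: I_cm = (1/12)M(a²+b²) = (1/12)(5.65)[(0.697)² + (0.488)²] = 0.34086 kg·m²; centre at d = 0.381 m, so I = I_cm + Md² gives I = 0.34086 + (5.65)(0.381)² = 1.161 kg·m².
Total I = 2.8021 kg·m²; total mass M = 9.12 kg.
k = √(I/M) = √(2.8021/9.12) = 0.5543 m.

0.554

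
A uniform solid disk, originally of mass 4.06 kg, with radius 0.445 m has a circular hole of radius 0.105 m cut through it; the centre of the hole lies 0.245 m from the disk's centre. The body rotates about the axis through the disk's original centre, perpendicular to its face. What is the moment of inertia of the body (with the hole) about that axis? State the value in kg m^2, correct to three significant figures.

Unpierced body about its centre: I₀ = (1/2)MR² = (1/2)(4.06)(0.445)² = 0.40199 kg m^2.
The removed disk has mass m = M·(r/R)² = (4.06)(0.105/0.445)² = 0.22604 kg (same uniform areal density).
Its moment of inertia about the rotation axis (parallel-axis theorem): I_hole = (1/2)mr² + md² = (1/2)(0.22604)(0.105)² + (0.22604)(0.245)² = 0.014814 kg m^2.
Treating the hole as negative mass, I = I₀ − I_hole = 0.40199 − 0.014814 = 0.38718 kg m^2.

0.387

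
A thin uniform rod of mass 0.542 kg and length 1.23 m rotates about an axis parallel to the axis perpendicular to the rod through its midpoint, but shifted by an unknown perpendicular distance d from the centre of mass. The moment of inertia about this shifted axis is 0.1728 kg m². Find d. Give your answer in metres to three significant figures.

0.439

About the centre-of-mass axis, I_cm = (1/12)ML² = (1/12)(0.542)(1.23)² = 0.068333 kg m².
Parallel axis theorem: I = I_cm + Md², so Md² = 0.1728 − 0.068333 = 0.10447 kg m².
d = √(0.10447 / 0.542) = 0.43903 m.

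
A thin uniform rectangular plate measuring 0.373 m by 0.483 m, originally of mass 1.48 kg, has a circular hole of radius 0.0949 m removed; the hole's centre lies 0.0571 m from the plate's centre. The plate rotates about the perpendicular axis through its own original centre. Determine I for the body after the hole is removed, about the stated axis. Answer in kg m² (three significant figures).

0.0441

Unpierced body about its centre: I₀ = (1/12)M(a²+b²) = (1/12)(1.48)[(0.373)² + (0.483)²] = 0.045932 kg m².
The removed disk has mass m = M·πr²/(ab) = (1.48)·π(0.0949)²/(0.373·0.483) = 0.23243 kg (same uniform areal density).
Its moment of inertia about the rotation axis (parallel-axis theorem): I_hole = (1/2)mr² + md² = (1/2)(0.23243)(0.0949)² + (0.23243)(0.0571)² = 0.0018044 kg m².
Treating the hole as negative mass, I = I₀ − I_hole = 0.045932 − 0.0018044 = 0.044127 kg m².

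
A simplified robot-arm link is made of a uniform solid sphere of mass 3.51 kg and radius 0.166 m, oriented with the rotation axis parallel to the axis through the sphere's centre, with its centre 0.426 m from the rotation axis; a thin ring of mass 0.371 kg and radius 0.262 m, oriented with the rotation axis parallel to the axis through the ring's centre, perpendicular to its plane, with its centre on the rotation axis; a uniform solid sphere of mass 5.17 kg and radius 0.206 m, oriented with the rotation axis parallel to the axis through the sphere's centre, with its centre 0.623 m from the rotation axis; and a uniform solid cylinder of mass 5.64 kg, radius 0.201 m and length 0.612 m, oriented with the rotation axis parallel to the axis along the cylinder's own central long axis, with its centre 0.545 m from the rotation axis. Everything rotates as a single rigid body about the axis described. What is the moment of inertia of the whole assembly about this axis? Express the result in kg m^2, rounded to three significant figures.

Solid sphere: I_cm = (2/5)MR² = (2/5)(3.51)(0.166)² = 0.038689 kg m^2; centre at d = 0.426 m, so I = I_cm + Md² gives I = 0.038689 + (3.51)(0.426)² = 0.67567 kg m^2.
Thin ring: I_cm = MR² = (0.371)(0.262)² = 0.025467 kg m^2; axis through the centre, so I = 0.025467 kg m^2.
Solid sphere: I_cm = (2/5)MR² = (2/5)(5.17)(0.206)² = 0.087758 kg m^2; centre at d = 0.623 m, so I = I_cm + Md² gives I = 0.087758 + (5.17)(0.623)² = 2.0944 kg m^2.
Solid cylinder: I_cm = (1/2)MR² = (1/2)(5.64)(0.201)² = 0.11393 kg m^2; centre at d = 0.545 m, so I = I_cm + Md² gives I = 0.11393 + (5.64)(0.545)² = 1.7892 kg m^2.
Total I = 0.67567 + 0.025467 + 2.0944 + 1.7892 = 4.5847 kg m^2.

4.58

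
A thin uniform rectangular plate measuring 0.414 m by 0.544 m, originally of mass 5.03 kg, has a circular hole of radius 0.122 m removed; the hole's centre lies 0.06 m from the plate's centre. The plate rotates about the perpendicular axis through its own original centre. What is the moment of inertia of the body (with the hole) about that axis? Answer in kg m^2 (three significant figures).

0.184

Unpierced body about its centre: I₀ = (1/12)M(a²+b²) = (1/12)(5.03)[(0.414)² + (0.544)²] = 0.19589 kg m^2.
The removed disk has mass m = M·πr²/(ab) = (5.03)·π(0.122)²/(0.414·0.544) = 1.0443 kg (same uniform areal density).
Its moment of inertia about the rotation axis (parallel-axis theorem): I_hole = (1/2)mr² + md² = (1/2)(1.0443)(0.122)² + (1.0443)(0.06)² = 0.011532 kg m^2.
Treating the hole as negative mass, I = I₀ − I_hole = 0.19589 − 0.011532 = 0.18436 kg m^2.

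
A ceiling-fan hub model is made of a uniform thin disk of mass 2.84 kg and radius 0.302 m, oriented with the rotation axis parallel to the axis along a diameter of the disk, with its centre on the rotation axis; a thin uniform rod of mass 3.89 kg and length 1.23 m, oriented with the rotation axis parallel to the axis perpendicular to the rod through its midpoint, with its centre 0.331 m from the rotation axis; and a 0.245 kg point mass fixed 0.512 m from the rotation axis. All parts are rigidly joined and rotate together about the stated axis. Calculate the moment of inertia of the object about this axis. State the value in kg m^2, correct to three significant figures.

1.05

Thin disk: I_cm = (1/4)MR² = (1/4)(2.84)(0.302)² = 0.064755 kg m^2; axis through the centre, so I = 0.064755 kg m^2.
Thin rod: I_cm = (1/12)ML² = (1/12)(3.89)(1.23)² = 0.49043 kg m^2; centre at d = 0.331 m, so the parallel axis theorem gives I = 0.49043 + (3.89)(0.331)² = 0.91662 kg m^2.
Point mass: I_cm = 0; centre at d = 0.512 m, so the parallel axis theorem gives I = 0 + (0.245)(0.512)² = 0.064225 kg m^2.
Total I = 0.064755 + 0.91662 + 0.064225 = 1.0456 kg m^2.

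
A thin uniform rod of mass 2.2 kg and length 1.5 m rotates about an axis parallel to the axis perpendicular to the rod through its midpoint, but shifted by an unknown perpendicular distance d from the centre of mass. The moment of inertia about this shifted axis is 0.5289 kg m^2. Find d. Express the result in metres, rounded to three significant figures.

About the centre-of-mass axis, I_cm = (1/12)ML² = (1/12)(2.2)(1.5)² = 0.4125 kg m^2.
Parallel axis theorem: I = I_cm + Md², so Md² = 0.5289 − 0.4125 = 0.1164 kg m^2.
d = √(0.1164 / 2.2) = 0.23002 m.

0.230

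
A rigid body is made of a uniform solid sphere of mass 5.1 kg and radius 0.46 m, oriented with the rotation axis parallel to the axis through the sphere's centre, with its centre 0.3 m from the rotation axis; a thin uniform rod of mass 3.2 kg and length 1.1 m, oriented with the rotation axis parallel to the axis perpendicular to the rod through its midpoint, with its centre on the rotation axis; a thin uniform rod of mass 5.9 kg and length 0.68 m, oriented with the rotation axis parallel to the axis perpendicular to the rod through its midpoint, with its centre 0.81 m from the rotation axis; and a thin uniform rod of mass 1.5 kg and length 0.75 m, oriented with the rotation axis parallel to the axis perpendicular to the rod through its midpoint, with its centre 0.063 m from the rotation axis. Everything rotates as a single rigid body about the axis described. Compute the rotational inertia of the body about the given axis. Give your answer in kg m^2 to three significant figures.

Solid sphere: I_cm = (2/5)MR² = (2/5)(5.1)(0.46)² = 0.43166 kg m^2; centre at d = 0.3 m, so I = I_cm + Md² gives I = 0.43166 + (5.1)(0.3)² = 0.89066 kg m^2.
Thin rod: I_cm = (1/12)ML² = (1/12)(3.2)(1.1)² = 0.32267 kg m^2; axis through the centre, so I = 0.32267 kg m^2.
Thin rod: I_cm = (1/12)ML² = (1/12)(5.9)(0.68)² = 0.22735 kg m^2; centre at d = 0.81 m, so I = I_cm + Md² gives I = 0.22735 + (5.9)(0.81)² = 4.0983 kg m^2.
Thin rod: I_cm = (1/12)ML² = (1/12)(1.5)(0.75)² = 0.070312 kg m^2; centre at d = 0.063 m, so I = I_cm + Md² gives I = 0.070312 + (1.5)(0.063)² = 0.076266 kg m^2.
Total I = 0.89066 + 0.32267 + 4.0983 + 0.076266 = 5.3879 kg m^2.

5.39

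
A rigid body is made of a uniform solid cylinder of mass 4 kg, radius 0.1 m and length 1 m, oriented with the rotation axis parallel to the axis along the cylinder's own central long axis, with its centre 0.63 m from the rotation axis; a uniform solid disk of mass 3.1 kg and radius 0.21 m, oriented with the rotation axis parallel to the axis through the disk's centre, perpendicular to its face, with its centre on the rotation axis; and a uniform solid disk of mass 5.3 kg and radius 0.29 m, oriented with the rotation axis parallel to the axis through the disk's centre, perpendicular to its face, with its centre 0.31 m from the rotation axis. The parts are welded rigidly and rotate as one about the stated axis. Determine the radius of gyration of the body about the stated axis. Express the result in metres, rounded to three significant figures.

Solid cylinder: I_cm = (1/2)MR² = (1/2)(4)(0.1)² = 0.02 kg·m²; centre at d = 0.63 m, so the parallel axis theorem gives I = 0.02 + (4)(0.63)² = 1.6076 kg·m².
Solid disk: I_cm = (1/2)MR² = (1/2)(3.1)(0.21)² = 0.068355 kg·m²; axis through the centre, so I = 0.068355 kg·m².
Solid disk: I_cm = (1/2)MR² = (1/2)(5.3)(0.29)² = 0.22286 kg·m²; centre at d = 0.31 m, so the parallel axis theorem gives I = 0.22286 + (5.3)(0.31)² = 0.7322 kg·m².
Total I = 2.4082 kg·m²; total mass M = 12.4 kg.
k = √(I/M) = √(2.4082/12.4) = 0.44069 m.

0.441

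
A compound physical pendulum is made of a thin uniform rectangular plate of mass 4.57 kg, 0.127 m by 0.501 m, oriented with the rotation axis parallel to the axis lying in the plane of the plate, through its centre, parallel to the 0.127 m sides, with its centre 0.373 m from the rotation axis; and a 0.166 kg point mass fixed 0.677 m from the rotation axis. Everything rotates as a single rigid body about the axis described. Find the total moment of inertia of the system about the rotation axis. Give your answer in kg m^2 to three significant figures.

Rectangular plate: I_cm = (1/12)Mb² = (1/12)(4.57)(0.501)² = 0.09559 kg m^2; centre at d = 0.373 m, so the parallel axis theorem gives I = 0.09559 + (4.57)(0.373)² = 0.73141 kg m^2.
Point mass: I_cm = 0; centre at d = 0.677 m, so the parallel axis theorem gives I = 0 + (0.166)(0.677)² = 0.076083 kg m^2.
Total I = 0.73141 + 0.076083 = 0.80749 kg m^2.

0.807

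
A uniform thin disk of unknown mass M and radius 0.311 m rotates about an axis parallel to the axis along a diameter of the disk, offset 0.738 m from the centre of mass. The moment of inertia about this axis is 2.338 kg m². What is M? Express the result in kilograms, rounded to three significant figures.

I = I_cm + Md² = (1/4)MR² + Md² = M·[0.25·(0.311)² + (0.738)²] = M·0.56882.
So M = 2.338 / 0.56882 = 4.1102 kg.

4.11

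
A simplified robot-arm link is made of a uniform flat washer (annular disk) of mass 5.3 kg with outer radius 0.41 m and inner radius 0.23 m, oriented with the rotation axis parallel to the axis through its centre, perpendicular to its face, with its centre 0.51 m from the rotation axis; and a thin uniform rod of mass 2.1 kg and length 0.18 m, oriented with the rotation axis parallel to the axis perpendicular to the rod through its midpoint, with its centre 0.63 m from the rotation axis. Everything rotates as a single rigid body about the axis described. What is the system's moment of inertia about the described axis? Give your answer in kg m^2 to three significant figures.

2.80

Annular disk: I_cm = (1/2)M(R²+r²) = (1/2)(5.3)[(0.41)² + (0.23)²] = 0.58565 kg m^2; centre at d = 0.51 m, so I = I_cm + Md² gives I = 0.58565 + (5.3)(0.51)² = 1.9642 kg m^2.
Thin rod: I_cm = (1/12)ML² = (1/12)(2.1)(0.18)² = 0.00567 kg m^2; centre at d = 0.63 m, so I = I_cm + Md² gives I = 0.00567 + (2.1)(0.63)² = 0.83916 kg m^2.
Total I = 1.9642 + 0.83916 = 2.8033 kg m^2.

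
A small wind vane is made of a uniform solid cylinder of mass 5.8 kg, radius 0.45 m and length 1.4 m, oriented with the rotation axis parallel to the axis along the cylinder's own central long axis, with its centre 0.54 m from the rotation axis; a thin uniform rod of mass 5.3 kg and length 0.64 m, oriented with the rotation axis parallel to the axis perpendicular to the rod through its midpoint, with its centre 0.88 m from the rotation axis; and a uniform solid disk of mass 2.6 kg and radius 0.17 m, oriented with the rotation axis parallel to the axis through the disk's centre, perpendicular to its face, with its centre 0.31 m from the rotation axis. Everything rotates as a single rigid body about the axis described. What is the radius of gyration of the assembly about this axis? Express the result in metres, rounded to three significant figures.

0.707

Solid cylinder: I_cm = (1/2)MR² = (1/2)(5.8)(0.45)² = 0.58725 kg m²; centre at d = 0.54 m, so the parallel axis theorem gives I = 0.58725 + (5.8)(0.54)² = 2.2785 kg m².
Thin rod: I_cm = (1/12)ML² = (1/12)(5.3)(0.64)² = 0.18091 kg m²; centre at d = 0.88 m, so the parallel axis theorem gives I = 0.18091 + (5.3)(0.88)² = 4.2852 kg m².
Solid disk: I_cm = (1/2)MR² = (1/2)(2.6)(0.17)² = 0.03757 kg m²; centre at d = 0.31 m, so the parallel axis theorem gives I = 0.03757 + (2.6)(0.31)² = 0.28743 kg m².
Total I = 6.8512 kg m²; total mass M = 13.7 kg.
k = √(I/M) = √(6.8512/13.7) = 0.70717 m.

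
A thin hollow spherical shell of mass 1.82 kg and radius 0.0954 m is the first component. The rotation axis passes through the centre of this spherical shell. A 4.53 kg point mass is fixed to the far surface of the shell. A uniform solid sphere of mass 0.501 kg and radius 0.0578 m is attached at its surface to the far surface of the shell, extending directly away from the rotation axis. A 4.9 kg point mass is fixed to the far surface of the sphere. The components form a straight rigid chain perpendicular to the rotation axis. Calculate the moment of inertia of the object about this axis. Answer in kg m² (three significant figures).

0.283

Spherical shell: I_cm = (2/3)MR² = (2/3)(1.82)(0.0954)² = 0.011043 kg m²; axis through the centre, so I = 0.011043 kg m².
Point mass: I_cm = 0; centre at d = 0.0954 m, so I = I_cm + Md² gives I = 0 + (4.53)(0.0954)² = 0.041228 kg m².
Solid sphere: I_cm = (2/5)MR² = (2/5)(0.501)(0.0578)² = 0.0006695 kg m²; centre at d = 0.0954 + 0.0578 = 0.1532 m, so I = I_cm + Md² gives I = 0.0006695 + (0.501)(0.1532)² = 0.012428 kg m².
Point mass: I_cm = 0; centre at d = 0.0954 + 0.0578 + 0.0578 = 0.211 m, so I = I_cm + Md² gives I = 0 + (4.9)(0.211)² = 0.21815 kg m².
Total I = 0.011043 + 0.041228 + 0.012428 + 0.21815 = 0.28285 kg m².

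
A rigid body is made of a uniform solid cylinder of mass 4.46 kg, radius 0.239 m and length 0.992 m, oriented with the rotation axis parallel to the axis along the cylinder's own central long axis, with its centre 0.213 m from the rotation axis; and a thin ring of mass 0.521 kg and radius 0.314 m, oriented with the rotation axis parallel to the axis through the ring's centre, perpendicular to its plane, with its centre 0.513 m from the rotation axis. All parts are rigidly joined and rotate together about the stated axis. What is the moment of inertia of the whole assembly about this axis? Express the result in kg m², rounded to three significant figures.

Solid cylinder: I_cm = (1/2)MR² = (1/2)(4.46)(0.239)² = 0.12738 kg m²; centre at d = 0.213 m, so I = I_cm + Md² gives I = 0.12738 + (4.46)(0.213)² = 0.32973 kg m².
Thin ring: I_cm = MR² = (0.521)(0.314)² = 0.051369 kg m²; centre at d = 0.513 m, so I = I_cm + Md² gives I = 0.051369 + (0.521)(0.513)² = 0.18848 kg m².
Total I = 0.32973 + 0.18848 = 0.51821 kg m².

0.518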